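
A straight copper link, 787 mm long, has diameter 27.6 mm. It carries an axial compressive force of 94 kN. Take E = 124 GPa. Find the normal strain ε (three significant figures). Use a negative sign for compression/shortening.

A = 598.3 mm².
σ = N/A = -157.1 MPa; ε = σ/E = -157.1/124000 = -1.267e-03.

-0.00127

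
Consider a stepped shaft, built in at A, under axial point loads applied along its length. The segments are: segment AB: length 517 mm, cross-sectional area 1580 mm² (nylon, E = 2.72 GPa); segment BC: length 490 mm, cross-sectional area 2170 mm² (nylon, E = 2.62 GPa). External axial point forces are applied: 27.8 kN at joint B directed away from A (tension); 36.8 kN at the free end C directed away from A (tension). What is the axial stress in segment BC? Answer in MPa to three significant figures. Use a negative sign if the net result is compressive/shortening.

Internal axial forces (sectioning from the free end, tension +): N_BC = 36.8 kN, N_AB = 64.6 kN.
σ_BC = N_BC/A_BC = 36800/2170 = 16.96 MPa.

17.0 MPa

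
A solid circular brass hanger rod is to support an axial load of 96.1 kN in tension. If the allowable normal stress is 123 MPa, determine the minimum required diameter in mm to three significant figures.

31.5 mm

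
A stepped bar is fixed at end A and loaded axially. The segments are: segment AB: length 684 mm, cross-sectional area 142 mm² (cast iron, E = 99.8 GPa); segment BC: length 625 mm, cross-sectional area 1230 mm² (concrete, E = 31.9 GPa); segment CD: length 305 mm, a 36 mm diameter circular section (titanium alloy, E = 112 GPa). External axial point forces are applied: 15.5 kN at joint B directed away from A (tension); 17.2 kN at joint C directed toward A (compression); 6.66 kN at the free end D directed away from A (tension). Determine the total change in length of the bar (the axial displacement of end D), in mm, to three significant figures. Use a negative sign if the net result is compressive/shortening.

0.0893 mm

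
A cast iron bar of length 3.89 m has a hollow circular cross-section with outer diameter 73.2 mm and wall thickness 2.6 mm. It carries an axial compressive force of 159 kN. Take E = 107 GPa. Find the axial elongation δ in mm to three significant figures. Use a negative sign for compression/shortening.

A = 576.7 mm².
δ_mech = NL/(AE) = -159000·3890/(576.7·107000) = -10.02 mm.

-10.0 mm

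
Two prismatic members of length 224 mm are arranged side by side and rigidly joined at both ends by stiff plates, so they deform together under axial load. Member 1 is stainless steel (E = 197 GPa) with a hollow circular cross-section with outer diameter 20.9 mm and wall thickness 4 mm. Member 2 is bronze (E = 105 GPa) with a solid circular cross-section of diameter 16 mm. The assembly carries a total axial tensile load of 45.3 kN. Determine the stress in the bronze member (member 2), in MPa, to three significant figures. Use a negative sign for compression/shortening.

75.6 MPa

A_1 = 212.4 mm².
A_2 = 201.1 mm².
Equal strain + equilibrium ⇒ each member carries load in proportion to AE: A₁E₁ = 41840000 N, A₂E₂ = 21110000 N, ΣAE = 62950000 N.
σ₂ = P·E₂/ΣAE = 45300·105000/62950000 = 75.56 MPa.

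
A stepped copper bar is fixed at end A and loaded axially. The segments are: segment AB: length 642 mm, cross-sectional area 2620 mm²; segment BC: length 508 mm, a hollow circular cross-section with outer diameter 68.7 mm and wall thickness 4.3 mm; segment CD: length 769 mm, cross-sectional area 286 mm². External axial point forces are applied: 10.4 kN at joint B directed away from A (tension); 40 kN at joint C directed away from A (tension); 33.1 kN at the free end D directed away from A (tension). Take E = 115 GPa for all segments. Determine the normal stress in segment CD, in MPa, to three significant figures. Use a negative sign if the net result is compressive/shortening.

116 MPa

Internal axial forces (sectioning from the free end, tension +): N_CD = 33.1 kN, N_BC = 73.1 kN, N_AB = 83.5 kN.
σ_CD = N_CD/A_CD = 33100/286 = 115.7 MPa.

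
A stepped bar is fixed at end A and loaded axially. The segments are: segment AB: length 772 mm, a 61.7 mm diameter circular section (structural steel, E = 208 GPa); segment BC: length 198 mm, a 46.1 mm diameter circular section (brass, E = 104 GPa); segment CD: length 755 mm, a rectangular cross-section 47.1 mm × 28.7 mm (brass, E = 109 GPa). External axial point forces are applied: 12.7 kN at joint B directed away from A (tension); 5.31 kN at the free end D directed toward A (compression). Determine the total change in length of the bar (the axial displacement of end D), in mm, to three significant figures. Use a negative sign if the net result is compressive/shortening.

Internal axial forces (sectioning from the free end, tension +): N_CD = -5.31 kN, N_BC = -5.31 kN, N_AB = 7.39 kN.
A_AB = 2990 mm².
A_BC = 1669 mm².
A_CD = 1352 mm².
δ_AB = 7390·772/(2990·208000) = 0.009174 mm
δ_BC = -5310·198/(1669·104000) = -0.006057 mm
δ_CD = -5310·755/(1352·109000) = -0.02721 mm
δ = Σδ_i = -0.02409 mm.

-0.0241 mm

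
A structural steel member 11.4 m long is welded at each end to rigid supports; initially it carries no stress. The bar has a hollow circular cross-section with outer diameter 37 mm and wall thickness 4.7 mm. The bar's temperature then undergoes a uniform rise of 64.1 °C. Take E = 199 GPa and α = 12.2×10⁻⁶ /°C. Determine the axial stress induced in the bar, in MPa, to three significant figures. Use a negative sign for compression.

Free thermal expansion αLΔT = 12.2e-6 · 11400 · 64.1 = 8.915 mm.
The walls impose strain ε = −(8.915)/11400 = -7.8202e-04; σ = Eε = 199000 · -7.8202e-04 = -155.6 MPa.

-156 MPa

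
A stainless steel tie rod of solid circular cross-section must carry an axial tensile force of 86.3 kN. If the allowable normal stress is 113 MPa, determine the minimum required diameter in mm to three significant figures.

Required area A ≥ P/σ_allow = 86300/113 = 763.7 mm².
For a solid circular section, d ≥ √(4A/π) = 31.18 mm.

31.2 mm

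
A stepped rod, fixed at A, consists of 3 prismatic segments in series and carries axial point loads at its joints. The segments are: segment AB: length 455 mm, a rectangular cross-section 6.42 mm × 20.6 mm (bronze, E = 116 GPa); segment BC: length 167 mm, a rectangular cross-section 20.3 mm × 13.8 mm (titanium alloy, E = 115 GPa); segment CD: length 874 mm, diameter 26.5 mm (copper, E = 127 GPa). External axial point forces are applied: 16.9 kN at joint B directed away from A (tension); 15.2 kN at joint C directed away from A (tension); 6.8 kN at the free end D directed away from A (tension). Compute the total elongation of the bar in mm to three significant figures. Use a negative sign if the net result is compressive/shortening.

Internal axial forces (sectioning from the free end, tension +): N_CD = 6.8 kN, N_BC = 22 kN, N_AB = 38.9 kN.
A_AB = 132.3 mm².
A_BC = 280.1 mm².
A_CD = 551.5 mm².
δ_AB = 38900·455/(132.3·116000) = 1.154 mm
δ_BC = 22000·167/(280.1·115000) = 0.114 mm
δ_CD = 6800·874/(551.5·127000) = 0.08485 mm
δ = Σδ_i = 1.353 mm.

1.35 mm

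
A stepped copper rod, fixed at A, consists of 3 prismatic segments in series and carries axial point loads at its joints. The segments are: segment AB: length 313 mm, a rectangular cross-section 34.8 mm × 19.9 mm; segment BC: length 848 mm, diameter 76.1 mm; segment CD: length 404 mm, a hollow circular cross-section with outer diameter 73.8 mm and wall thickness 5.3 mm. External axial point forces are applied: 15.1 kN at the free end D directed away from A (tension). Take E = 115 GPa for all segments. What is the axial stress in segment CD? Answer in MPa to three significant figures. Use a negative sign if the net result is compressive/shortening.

Internal axial forces (sectioning from the free end, tension +): N_CD = 15.1 kN, N_BC = 15.1 kN, N_AB = 15.1 kN.
A_CD = 1141 mm².
σ_CD = N_CD/A_CD = 15100/1141 = 13.24 MPa.

13.2 MPa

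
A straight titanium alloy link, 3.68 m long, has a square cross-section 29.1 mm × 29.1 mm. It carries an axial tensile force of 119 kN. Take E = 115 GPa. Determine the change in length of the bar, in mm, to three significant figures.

4.50 mm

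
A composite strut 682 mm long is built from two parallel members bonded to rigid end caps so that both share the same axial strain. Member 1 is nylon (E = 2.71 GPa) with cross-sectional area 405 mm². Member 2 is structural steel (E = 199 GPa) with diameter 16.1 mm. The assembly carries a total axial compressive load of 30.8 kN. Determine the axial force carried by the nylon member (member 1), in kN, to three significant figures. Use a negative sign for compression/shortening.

A_2 = 203.6 mm².
Equal strain + equilibrium ⇒ each member carries load in proportion to AE: A₁E₁ = 1098000 N, A₂E₂ = 40510000 N, ΣAE = 41610000 N.
F₁ = P·A₁E₁/ΣAE = -30800·1098000/41610000 = -812.4 N.

-0.812 kN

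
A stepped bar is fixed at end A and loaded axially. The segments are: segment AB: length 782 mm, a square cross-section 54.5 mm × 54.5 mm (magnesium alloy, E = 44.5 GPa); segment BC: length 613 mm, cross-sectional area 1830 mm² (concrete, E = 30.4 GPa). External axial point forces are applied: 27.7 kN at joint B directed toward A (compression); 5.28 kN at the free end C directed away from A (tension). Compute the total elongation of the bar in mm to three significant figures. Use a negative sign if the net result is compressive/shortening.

Internal axial forces (sectioning from the free end, tension +): N_BC = 5.28 kN, N_AB = -22.42 kN.
A_AB = 2970 mm².
δ_AB = -22420·782/(2970·44500) = -0.1326 mm
δ_BC = 5280·613/(1830·30400) = 0.05818 mm
δ = Σδ_i = -0.07447 mm.

-0.0745 mm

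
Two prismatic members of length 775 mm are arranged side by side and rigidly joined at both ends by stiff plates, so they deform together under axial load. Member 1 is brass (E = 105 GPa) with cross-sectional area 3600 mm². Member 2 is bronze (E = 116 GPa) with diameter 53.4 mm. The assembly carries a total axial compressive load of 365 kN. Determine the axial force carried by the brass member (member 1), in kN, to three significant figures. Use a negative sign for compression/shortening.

-216 kN

A_2 = 2240 mm².
Equal strain + equilibrium ⇒ each member carries load in proportion to AE: A₁E₁ = 378000000 N, A₂E₂ = 259800000 N, ΣAE = 637800000 N.
F₁ = P·A₁E₁/ΣAE = -365000·378000000/637800000 = -216300 N.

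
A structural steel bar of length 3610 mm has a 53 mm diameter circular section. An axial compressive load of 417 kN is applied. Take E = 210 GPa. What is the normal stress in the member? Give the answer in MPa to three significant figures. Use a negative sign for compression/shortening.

A = 2206 mm².
σ = N/A = -417000/2206 = -189 MPa.

-189 MPa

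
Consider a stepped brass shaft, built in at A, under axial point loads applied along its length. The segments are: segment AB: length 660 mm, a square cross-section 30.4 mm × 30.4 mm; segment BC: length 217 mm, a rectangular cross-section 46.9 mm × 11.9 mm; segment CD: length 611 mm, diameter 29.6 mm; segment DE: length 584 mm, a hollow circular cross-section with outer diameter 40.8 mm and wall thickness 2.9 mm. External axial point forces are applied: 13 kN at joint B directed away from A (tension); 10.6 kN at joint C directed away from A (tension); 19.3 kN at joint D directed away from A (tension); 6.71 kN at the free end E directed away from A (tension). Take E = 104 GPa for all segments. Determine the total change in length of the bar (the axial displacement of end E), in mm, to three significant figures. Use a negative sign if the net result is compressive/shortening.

Internal axial forces (sectioning from the free end, tension +): N_DE = 6.71 kN, N_CD = 26.01 kN, N_BC = 36.61 kN, N_AB = 49.61 kN.
A_AB = 924.2 mm².
A_BC = 558.1 mm².
A_CD = 688.1 mm².
A_DE = 345.3 mm².
δ_AB = 49610·660/(924.2·104000) = 0.3407 mm
δ_BC = 36610·217/(558.1·104000) = 0.1369 mm
δ_CD = 26010·611/(688.1·104000) = 0.2221 mm
δ_DE = 6710·584/(345.3·104000) = 0.1091 mm
δ = Σδ_i = 0.8087 mm.

0.809 mm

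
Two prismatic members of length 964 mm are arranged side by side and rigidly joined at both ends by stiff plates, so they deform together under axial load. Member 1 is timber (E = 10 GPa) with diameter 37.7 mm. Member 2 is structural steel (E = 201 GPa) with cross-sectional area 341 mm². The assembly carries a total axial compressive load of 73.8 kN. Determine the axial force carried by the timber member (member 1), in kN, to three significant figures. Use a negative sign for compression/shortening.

-10.3 kN

A_1 = 1116 mm².
Equal strain + equilibrium ⇒ each member carries load in proportion to AE: A₁E₁ = 11160000 N, A₂E₂ = 68540000 N, ΣAE = 79700000 N.
F₁ = P·A₁E₁/ΣAE = -73800·11160000/79700000 = -10340 N.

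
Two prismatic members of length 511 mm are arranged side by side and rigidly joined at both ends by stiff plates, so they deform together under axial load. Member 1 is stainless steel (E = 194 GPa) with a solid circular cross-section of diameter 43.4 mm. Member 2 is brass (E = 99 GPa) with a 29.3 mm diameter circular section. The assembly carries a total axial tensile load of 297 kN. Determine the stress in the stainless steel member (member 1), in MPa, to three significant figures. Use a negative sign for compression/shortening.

A_1 = 1479 mm².
A_2 = 674.3 mm².
Equal strain + equilibrium ⇒ each member carries load in proportion to AE: A₁E₁ = 287000000 N, A₂E₂ = 66750000 N, ΣAE = 353700000 N.
σ₁ = P·E₁/ΣAE = 297000·194000/353700000 = 162.9 MPa.

163 MPa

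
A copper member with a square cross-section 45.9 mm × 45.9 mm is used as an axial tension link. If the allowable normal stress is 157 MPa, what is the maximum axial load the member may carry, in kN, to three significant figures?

A = 2107 mm².
P_max = σ_allow · A = 157 · 2107 = 330800 N = 330.8 kN.

331 kN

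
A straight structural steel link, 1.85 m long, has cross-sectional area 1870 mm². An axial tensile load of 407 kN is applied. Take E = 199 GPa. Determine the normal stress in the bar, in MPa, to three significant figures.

218 MPa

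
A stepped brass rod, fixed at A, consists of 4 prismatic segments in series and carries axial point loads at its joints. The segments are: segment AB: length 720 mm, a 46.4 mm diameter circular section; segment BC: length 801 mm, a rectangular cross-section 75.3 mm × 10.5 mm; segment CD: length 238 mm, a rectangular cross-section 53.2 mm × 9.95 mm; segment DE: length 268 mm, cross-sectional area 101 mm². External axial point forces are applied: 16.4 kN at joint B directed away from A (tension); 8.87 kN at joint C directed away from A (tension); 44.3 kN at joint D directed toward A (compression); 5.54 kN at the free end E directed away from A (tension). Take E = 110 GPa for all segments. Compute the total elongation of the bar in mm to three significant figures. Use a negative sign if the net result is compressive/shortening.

Internal axial forces (sectioning from the free end, tension +): N_DE = 5.54 kN, N_CD = -38.76 kN, N_BC = -29.89 kN, N_AB = -13.49 kN.
A_AB = 1691 mm².
A_BC = 790.6 mm².
A_CD = 529.3 mm².
δ_AB = -13490·720/(1691·110000) = -0.05222 mm
δ_BC = -29890·801/(790.6·110000) = -0.2753 mm
δ_CD = -38760·238/(529.3·110000) = -0.1584 mm
δ_DE = 5540·268/(101·110000) = 0.1336 mm
δ = Σδ_i = -0.3523 mm.

-0.352 mm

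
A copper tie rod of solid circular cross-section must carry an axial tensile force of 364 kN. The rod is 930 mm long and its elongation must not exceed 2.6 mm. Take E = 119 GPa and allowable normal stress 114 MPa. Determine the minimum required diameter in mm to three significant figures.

Required area A ≥ P/σ_allow = 364000/114 = 3193 mm².
For a solid circular section, d ≥ √(4A/π) = 63.76 mm.
Elongation limit: A ≥ PL/(Eδ_allow) = 364000·930/(119000·2.6) = 1094 mm² ⇒ d ≥ 37.32 mm.
The stress limit governs.

63.8 mm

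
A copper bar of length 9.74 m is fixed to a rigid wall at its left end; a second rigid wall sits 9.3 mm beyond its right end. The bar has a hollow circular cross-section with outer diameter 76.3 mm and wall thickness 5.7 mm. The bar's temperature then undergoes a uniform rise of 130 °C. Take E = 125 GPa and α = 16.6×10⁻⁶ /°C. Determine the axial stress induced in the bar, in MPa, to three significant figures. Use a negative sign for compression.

Free thermal expansion αLΔT = 16.6e-6 · 9740 · 130 = 21.02 mm.
The walls engage after the gap closes; constrained expansion = 21.02 − 9.3 = 11.72 mm.
The walls impose strain ε = −(11.72)/9740 = -1.2032e-03; σ = Eε = 125000 · -1.2032e-03 = -150.4 MPa.

-150 MPa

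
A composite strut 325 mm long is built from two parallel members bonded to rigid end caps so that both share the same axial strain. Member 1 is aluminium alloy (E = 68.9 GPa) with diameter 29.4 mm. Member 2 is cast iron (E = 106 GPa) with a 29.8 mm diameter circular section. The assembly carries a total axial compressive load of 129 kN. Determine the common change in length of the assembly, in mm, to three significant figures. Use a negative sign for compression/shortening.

A_1 = 678.9 mm².
A_2 = 697.5 mm².
Equal strain + equilibrium ⇒ each member carries load in proportion to AE: A₁E₁ = 46770000 N, A₂E₂ = 73930000 N, ΣAE = 120700000 N.
δ = PL/ΣAE = -129000·325/120700000 = -0.3473 mm.

-0.347 mm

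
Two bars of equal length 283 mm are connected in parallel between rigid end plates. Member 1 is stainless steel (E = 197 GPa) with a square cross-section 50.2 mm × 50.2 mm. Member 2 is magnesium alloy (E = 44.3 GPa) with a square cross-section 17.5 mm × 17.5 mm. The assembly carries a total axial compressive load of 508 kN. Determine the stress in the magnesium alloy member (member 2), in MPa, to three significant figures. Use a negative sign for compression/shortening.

-44.1 MPa

A_1 = 2520 mm².
A_2 = 306.2 mm².
Equal strain + equilibrium ⇒ each member carries load in proportion to AE: A₁E₁ = 496400000 N, A₂E₂ = 13570000 N, ΣAE = 510000000 N.
σ₂ = P·E₂/ΣAE = -508000·44300/510000000 = -44.12 MPa.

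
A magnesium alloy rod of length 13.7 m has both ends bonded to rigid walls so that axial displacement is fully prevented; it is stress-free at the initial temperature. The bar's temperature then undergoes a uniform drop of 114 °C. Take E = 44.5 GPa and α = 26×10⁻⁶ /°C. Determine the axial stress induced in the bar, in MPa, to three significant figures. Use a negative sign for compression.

132 MPa

Free thermal expansion αLΔT = 26e-6 · 13700 · -114 = -40.61 mm.
The walls impose strain ε = −(-40.61)/13700 = 2.9640e-03; σ = Eε = 44500 · 2.9640e-03 = 131.9 MPa.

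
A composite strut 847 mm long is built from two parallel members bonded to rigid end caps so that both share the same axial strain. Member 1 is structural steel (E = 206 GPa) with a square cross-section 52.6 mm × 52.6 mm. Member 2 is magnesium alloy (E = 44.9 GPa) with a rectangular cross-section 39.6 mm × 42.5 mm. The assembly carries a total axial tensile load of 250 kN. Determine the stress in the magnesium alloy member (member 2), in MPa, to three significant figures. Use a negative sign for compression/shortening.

17.4 MPa

A_1 = 2767 mm².
A_2 = 1683 mm².
Equal strain + equilibrium ⇒ each member carries load in proportion to AE: A₁E₁ = 570000000 N, A₂E₂ = 75570000 N, ΣAE = 645500000 N.
σ₂ = P·E₂/ΣAE = 250000·44900/645500000 = 17.39 MPa.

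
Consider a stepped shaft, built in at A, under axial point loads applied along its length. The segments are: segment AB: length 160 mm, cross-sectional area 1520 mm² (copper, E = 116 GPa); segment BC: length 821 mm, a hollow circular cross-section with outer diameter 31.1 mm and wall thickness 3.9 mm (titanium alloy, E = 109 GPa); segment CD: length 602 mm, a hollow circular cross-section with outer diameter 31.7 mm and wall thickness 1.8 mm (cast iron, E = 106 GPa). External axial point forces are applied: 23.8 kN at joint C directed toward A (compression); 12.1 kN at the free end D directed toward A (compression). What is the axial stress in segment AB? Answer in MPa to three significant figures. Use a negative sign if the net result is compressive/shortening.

-23.6 MPa

Internal axial forces (sectioning from the free end, tension +): N_CD = -12.1 kN, N_BC = -35.9 kN, N_AB = -35.9 kN.
σ_AB = N_AB/A_AB = -35900/1520 = -23.62 MPa.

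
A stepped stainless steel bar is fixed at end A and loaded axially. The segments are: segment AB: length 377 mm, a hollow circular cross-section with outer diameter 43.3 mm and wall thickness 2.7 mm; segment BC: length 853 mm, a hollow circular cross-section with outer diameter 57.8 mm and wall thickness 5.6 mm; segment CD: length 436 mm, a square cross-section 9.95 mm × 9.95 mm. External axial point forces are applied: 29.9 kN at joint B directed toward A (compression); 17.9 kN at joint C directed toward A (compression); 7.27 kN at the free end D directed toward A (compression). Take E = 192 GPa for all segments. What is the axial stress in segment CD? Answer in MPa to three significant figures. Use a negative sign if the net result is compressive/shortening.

Internal axial forces (sectioning from the free end, tension +): N_CD = -7.27 kN, N_BC = -25.17 kN, N_AB = -55.07 kN.
A_CD = 99 mm².
σ_CD = N_CD/A_CD = -7270/99 = -73.43 MPa.

-73.4 MPa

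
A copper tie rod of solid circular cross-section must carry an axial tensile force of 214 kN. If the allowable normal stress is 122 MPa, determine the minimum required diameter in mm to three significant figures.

Required area A ≥ P/σ_allow = 214000/122 = 1754 mm².
For a solid circular section, d ≥ √(4A/π) = 47.26 mm.

47.3 mm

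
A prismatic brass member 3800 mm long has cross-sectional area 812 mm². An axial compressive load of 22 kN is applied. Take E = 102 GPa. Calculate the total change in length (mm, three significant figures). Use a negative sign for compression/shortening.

-1.01 mm

δ_mech = NL/(AE) = -22000·3800/(812·102000) = -1.009 mm.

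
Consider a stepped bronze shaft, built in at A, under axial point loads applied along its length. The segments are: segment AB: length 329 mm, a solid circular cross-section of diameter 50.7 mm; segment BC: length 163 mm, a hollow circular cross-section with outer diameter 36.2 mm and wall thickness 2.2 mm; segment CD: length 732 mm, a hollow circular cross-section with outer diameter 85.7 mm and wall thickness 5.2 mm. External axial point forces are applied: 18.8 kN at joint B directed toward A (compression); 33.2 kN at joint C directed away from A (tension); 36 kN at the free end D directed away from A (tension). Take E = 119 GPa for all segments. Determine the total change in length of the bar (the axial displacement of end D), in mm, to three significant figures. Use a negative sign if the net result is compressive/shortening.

Internal axial forces (sectioning from the free end, tension +): N_CD = 36 kN, N_BC = 69.2 kN, N_AB = 50.4 kN.
A_AB = 2019 mm².
A_BC = 235 mm².
A_CD = 1315 mm².
δ_AB = 50400·329/(2019·119000) = 0.06902 mm
δ_BC = 69200·163/(235·119000) = 0.4034 mm
δ_CD = 36000·732/(1315·119000) = 0.1684 mm
δ = Σδ_i = 0.6408 mm.

0.641 mm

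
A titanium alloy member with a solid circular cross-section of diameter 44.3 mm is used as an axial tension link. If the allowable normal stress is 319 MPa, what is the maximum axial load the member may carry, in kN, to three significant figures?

492 kN

A = 1541 mm².
P_max = σ_allow · A = 319 · 1541 = 491700 N = 491.7 kN.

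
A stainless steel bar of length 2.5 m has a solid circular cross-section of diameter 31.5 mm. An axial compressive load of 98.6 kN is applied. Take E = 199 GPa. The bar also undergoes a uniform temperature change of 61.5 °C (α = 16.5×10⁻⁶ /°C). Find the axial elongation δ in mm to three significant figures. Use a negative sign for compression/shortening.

A = 779.3 mm².
δ_mech = NL/(AE) = -98600·2500/(779.3·199000) = -1.589 mm.
δ_thermal = αLΔT = 16.5e-6·2500·61.5 = 2.537 mm.
δ = δ_mech + δ_thermal = 0.9474 mm.

0.947 mm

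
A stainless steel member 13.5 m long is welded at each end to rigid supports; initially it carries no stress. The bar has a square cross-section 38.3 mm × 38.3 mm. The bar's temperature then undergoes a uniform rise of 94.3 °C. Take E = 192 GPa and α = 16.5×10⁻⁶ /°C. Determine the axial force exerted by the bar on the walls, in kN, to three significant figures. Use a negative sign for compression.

Free thermal expansion αLΔT = 16.5e-6 · 13500 · 94.3 = 21.01 mm.
The walls impose strain ε = −(21.01)/13500 = -1.5559e-03; σ = Eε = 192000 · -1.5559e-03 = -298.7 MPa.
Wall reaction R = σ·A = -298.7·1467 = -438200 N = -438.2 kN.

-438 kN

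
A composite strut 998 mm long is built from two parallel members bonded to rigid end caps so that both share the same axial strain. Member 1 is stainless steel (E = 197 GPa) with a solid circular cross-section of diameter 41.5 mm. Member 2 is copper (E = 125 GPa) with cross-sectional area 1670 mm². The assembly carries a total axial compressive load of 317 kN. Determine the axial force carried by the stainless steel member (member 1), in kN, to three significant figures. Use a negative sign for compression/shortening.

A_1 = 1353 mm².
Equal strain + equilibrium ⇒ each member carries load in proportion to AE: A₁E₁ = 266500000 N, A₂E₂ = 208800000 N, ΣAE = 475200000 N.
F₁ = P·A₁E₁/ΣAE = -317000·266500000/475200000 = -177800 N.

-178 kN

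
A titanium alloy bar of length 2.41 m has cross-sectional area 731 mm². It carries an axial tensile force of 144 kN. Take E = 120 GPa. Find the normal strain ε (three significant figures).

σ = N/A = 197 MPa; ε = σ/E = 197/120000 = 1.642e-03.

0.00164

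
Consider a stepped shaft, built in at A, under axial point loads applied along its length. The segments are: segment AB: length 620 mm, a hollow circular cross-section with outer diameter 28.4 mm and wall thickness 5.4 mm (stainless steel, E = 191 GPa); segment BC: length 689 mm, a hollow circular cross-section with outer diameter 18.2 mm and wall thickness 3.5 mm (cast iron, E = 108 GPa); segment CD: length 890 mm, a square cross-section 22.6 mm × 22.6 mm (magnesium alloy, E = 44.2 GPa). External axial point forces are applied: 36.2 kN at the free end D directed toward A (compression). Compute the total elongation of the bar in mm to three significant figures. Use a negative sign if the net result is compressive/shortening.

Internal axial forces (sectioning from the free end, tension +): N_CD = -36.2 kN, N_BC = -36.2 kN, N_AB = -36.2 kN.
A_AB = 390.2 mm².
A_BC = 161.6 mm².
A_CD = 510.8 mm².
δ_AB = -36200·620/(390.2·191000) = -0.3012 mm
δ_BC = -36200·689/(161.6·108000) = -1.429 mm
δ_CD = -36200·890/(510.8·44200) = -1.427 mm
δ = Σδ_i = -3.157 mm.

-3.16 mm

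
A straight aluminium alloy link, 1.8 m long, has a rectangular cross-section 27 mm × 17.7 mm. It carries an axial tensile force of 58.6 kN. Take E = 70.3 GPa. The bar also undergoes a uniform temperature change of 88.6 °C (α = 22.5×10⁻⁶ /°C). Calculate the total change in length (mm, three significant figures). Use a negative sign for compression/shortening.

6.73 mm

A = 477.9 mm².
δ_mech = NL/(AE) = 58600·1800/(477.9·70300) = 3.14 mm.
δ_thermal = αLΔT = 22.5e-6·1800·88.6 = 3.588 mm.
δ = δ_mech + δ_thermal = 6.728 mm.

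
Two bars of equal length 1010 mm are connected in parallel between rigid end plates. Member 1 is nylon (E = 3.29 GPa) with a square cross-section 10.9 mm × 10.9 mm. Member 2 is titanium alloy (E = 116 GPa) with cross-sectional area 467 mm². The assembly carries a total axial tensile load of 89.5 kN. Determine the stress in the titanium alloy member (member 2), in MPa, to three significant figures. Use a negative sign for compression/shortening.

190 MPa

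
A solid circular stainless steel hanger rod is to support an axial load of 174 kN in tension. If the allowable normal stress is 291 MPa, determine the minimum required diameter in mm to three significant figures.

Required area A ≥ P/σ_allow = 174000/291 = 597.9 mm².
For a solid circular section, d ≥ √(4A/π) = 27.59 mm.

27.6 mm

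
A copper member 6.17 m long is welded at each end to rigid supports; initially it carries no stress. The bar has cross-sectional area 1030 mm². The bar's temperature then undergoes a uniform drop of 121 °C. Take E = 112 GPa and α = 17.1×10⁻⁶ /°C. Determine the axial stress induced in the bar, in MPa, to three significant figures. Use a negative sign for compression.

232 MPa

Free thermal expansion αLΔT = 17.1e-6 · 6170 · -121 = -12.77 mm.
The walls impose strain ε = −(-12.77)/6170 = 2.0691e-03; σ = Eε = 112000 · 2.0691e-03 = 231.7 MPa.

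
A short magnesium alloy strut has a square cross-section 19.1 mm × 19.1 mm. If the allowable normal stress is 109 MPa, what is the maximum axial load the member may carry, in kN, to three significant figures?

A = 364.8 mm².
P_max = σ_allow · A = 109 · 364.8 = 39760 N = 39.76 kN.

39.8 kN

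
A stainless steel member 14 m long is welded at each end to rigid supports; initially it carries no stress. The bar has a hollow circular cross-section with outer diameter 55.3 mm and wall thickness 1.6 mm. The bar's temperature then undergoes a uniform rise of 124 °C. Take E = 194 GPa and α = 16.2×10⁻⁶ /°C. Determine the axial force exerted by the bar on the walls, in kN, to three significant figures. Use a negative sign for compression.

-105 kN

Free thermal expansion αLΔT = 16.2e-6 · 14000 · 124 = 28.12 mm.
The walls impose strain ε = −(28.12)/14000 = -2.0088e-03; σ = Eε = 194000 · -2.0088e-03 = -389.7 MPa.
Wall reaction R = σ·A = -389.7·269.9 = -105200 N = -105.2 kN.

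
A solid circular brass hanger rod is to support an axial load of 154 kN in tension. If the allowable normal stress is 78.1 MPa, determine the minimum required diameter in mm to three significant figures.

Required area A ≥ P/σ_allow = 154000/78.1 = 1972 mm².
For a solid circular section, d ≥ √(4A/π) = 50.11 mm.

50.1 mm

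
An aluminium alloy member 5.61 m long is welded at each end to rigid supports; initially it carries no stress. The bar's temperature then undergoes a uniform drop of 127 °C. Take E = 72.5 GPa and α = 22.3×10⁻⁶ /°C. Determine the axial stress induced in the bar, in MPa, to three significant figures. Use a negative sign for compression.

Free thermal expansion αLΔT = 22.3e-6 · 5610 · -127 = -15.89 mm.
The walls impose strain ε = −(-15.89)/5610 = 2.8321e-03; σ = Eε = 72500 · 2.8321e-03 = 205.3 MPa.

205 MPa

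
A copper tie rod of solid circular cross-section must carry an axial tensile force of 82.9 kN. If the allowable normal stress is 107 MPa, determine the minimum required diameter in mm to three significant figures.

31.4 mm

Required area A ≥ P/σ_allow = 82900/107 = 774.8 mm².
For a solid circular section, d ≥ √(4A/π) = 31.41 mm.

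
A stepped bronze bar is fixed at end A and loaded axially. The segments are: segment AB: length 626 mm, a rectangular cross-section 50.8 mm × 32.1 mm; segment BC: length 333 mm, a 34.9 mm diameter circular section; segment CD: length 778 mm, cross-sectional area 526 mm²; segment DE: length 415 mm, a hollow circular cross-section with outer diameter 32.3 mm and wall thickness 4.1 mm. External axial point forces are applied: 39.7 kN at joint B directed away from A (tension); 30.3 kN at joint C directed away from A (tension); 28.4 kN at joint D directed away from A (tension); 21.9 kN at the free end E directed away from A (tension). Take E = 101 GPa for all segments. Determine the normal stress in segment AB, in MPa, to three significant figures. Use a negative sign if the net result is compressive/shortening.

73.8 MPa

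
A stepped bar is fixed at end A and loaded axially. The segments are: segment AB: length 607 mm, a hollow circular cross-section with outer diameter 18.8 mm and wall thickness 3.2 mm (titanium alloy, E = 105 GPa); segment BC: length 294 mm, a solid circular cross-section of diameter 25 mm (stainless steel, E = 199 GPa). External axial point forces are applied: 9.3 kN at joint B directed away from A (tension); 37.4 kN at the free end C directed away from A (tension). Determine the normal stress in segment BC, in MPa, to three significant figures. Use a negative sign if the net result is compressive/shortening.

76.2 MPa

Internal axial forces (sectioning from the free end, tension +): N_BC = 37.4 kN, N_AB = 46.7 kN.
A_BC = 490.9 mm².
σ_BC = N_BC/A_BC = 37400/490.9 = 76.19 MPa.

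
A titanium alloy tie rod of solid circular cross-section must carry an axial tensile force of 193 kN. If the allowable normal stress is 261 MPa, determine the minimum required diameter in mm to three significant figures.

30.7 mm

Required area A ≥ P/σ_allow = 193000/261 = 739.5 mm².
For a solid circular section, d ≥ √(4A/π) = 30.68 mm.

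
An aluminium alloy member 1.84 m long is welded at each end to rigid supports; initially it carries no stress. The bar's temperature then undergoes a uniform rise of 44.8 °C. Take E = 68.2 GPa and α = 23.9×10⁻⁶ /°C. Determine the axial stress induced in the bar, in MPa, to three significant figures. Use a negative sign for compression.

-73.0 MPa

Free thermal expansion αLΔT = 23.9e-6 · 1840 · 44.8 = 1.97 mm.
The walls impose strain ε = −(1.97)/1840 = -1.0707e-03; σ = Eε = 68200 · -1.0707e-03 = -73.02 MPa.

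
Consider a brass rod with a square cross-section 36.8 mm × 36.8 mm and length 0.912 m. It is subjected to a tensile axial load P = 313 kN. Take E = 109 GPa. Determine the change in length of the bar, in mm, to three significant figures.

A = 1354 mm².
δ_mech = NL/(AE) = 313000·912/(1354·109000) = 1.934 mm.

1.93 mm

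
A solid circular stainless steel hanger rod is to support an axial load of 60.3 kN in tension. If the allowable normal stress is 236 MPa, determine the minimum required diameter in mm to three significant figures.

Required area A ≥ P/σ_allow = 60300/236 = 255.5 mm².
For a solid circular section, d ≥ √(4A/π) = 18.04 mm.

18.0 mm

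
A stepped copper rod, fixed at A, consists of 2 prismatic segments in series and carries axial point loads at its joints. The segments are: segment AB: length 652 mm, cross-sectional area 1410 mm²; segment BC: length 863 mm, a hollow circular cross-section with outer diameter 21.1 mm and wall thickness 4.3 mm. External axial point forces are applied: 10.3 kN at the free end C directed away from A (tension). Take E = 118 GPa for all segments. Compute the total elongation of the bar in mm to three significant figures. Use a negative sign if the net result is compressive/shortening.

0.372 mm

Internal axial forces (sectioning from the free end, tension +): N_BC = 10.3 kN, N_AB = 10.3 kN.
A_BC = 226.9 mm².
δ_AB = 10300·652/(1410·118000) = 0.04036 mm
δ_BC = 10300·863/(226.9·118000) = 0.3319 mm
δ = Σδ_i = 0.3723 mm.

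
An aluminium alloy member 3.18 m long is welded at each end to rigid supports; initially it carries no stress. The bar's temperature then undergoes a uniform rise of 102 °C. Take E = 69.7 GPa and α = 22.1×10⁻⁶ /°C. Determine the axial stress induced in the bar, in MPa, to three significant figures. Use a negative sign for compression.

Free thermal expansion αLΔT = 22.1e-6 · 3180 · 102 = 7.168 mm.
The walls impose strain ε = −(7.168)/3180 = -2.2542e-03; σ = Eε = 69700 · -2.2542e-03 = -157.1 MPa.

-157 MPa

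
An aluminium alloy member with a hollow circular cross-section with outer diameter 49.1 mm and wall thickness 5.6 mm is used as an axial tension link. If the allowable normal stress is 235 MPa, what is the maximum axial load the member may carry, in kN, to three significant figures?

A = 765.3 mm².
P_max = σ_allow · A = 235 · 765.3 = 179800 N = 179.8 kN.

180 kN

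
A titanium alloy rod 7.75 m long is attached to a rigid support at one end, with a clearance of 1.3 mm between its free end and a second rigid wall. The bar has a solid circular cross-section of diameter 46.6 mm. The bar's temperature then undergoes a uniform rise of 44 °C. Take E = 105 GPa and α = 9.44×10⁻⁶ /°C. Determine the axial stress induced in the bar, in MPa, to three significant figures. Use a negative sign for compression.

-26.0 MPa

Free thermal expansion αLΔT = 9.44e-6 · 7750 · 44 = 3.219 mm.
The walls engage after the gap closes; constrained expansion = 3.219 − 1.3 = 1.919 mm.
The walls impose strain ε = −(1.919)/7750 = -2.4762e-04; σ = Eε = 105000 · -2.4762e-04 = -26 MPa.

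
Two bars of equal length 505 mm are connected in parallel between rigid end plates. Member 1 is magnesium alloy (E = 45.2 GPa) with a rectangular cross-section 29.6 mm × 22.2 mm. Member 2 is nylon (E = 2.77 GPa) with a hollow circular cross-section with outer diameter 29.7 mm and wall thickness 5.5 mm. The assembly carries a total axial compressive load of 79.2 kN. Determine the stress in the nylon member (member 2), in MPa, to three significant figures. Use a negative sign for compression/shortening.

-7.11 MPa

A_1 = 657.1 mm².
A_2 = 418.1 mm².
Equal strain + equilibrium ⇒ each member carries load in proportion to AE: A₁E₁ = 29700000 N, A₂E₂ = 1158000 N, ΣAE = 30860000 N.
σ₂ = P·E₂/ΣAE = -79200·2770/30860000 = -7.109 MPa.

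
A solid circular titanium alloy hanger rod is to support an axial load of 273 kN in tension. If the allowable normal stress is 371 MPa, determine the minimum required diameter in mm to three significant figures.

30.6 mm

Required area A ≥ P/σ_allow = 273000/371 = 735.8 mm².
For a solid circular section, d ≥ √(4A/π) = 30.61 mm.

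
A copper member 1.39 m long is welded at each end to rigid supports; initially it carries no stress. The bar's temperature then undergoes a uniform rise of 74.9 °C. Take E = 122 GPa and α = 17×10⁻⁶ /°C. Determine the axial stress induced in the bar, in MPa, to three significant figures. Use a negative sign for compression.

-155 MPa

Free thermal expansion αLΔT = 17e-6 · 1390 · 74.9 = 1.77 mm.
The walls impose strain ε = −(1.77)/1390 = -1.2733e-03; σ = Eε = 122000 · -1.2733e-03 = -155.3 MPa.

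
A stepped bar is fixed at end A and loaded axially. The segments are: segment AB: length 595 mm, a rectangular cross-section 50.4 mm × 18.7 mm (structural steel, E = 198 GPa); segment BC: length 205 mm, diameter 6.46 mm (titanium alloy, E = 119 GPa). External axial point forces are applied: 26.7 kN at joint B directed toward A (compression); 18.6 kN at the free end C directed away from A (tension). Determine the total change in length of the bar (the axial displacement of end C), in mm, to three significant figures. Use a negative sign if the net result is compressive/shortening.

0.952 mm

Internal axial forces (sectioning from the free end, tension +): N_BC = 18.6 kN, N_AB = -8.1 kN.
A_AB = 942.5 mm².
A_BC = 32.78 mm².
δ_AB = -8100·595/(942.5·198000) = -0.02583 mm
δ_BC = 18600·205/(32.78·119000) = 0.9776 mm
δ = Σδ_i = 0.9518 mm.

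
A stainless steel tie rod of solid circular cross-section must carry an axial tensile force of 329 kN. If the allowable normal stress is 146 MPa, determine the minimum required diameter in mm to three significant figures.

53.6 mm

Required area A ≥ P/σ_allow = 329000/146 = 2253 mm².
For a solid circular section, d ≥ √(4A/π) = 53.56 mm.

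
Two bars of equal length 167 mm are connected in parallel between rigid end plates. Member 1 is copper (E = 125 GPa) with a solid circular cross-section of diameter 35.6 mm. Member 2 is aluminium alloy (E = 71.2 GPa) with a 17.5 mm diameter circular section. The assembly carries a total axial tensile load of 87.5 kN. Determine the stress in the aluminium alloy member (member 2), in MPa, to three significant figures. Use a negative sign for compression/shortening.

44.0 MPa

A_1 = 995.4 mm².
A_2 = 240.5 mm².
Equal strain + equilibrium ⇒ each member carries load in proportion to AE: A₁E₁ = 124400000 N, A₂E₂ = 17130000 N, ΣAE = 141500000 N.
σ₂ = P·E₂/ΣAE = 87500·71200/141500000 = 44.01 MPa.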